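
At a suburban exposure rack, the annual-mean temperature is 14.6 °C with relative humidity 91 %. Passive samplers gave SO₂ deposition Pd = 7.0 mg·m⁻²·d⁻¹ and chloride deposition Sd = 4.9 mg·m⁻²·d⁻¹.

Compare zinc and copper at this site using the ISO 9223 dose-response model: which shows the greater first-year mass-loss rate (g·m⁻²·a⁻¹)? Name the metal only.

copper

zinc: f(T) = -0.071·(T−10) [T>10 °C] = -0.3266
  Pd branch = 0.0129·Pd^0.44·e^(0.046·RH+f) = 1.441 μm/a
  Cl⁻ term: 0.0175·4.9^0.57·exp(0.008·91+0.085·14.6) = 0.3102
  sum: 1.441 + 0.3102 → r_corr = 1.751 μm/a
  mass loss = 1.751 μm/a × 7.14 g/cm³ = 12.5 g·m⁻²·a⁻¹
copper: f(T) = -0.080·(T−10) [T>10 °C] = -0.3680
  Pd branch = 0.0053·Pd^0.26·e^(0.059·RH+f) = 1.306 μm/a
  Cl⁻ term: 0.01025·4.9^0.27·exp(0.036·91+0.049·14.6) = 0.8522
  r_corr = 1.306 + 0.8522 = 2.158 μm/a
  mass loss = 2.158 μm/a × 8.96 g/cm³ = 19.34 g·m⁻²·a⁻¹
Ordering by g·m⁻²·a⁻¹: copper (19.3) > zinc (12.5)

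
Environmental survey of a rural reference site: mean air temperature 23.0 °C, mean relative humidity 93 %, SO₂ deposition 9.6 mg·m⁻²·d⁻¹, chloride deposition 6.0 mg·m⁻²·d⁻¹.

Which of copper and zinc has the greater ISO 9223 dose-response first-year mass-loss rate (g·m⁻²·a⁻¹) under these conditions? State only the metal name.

copper

copper: temperature factor f = -0.080·(13.0) = -1.0400
  Pd branch = 0.0053·Pd^0.26·e^(0.059·RH+f) = 0.8147 μm/a
  Sd branch = 0.01025·Sd^0.27·e^(0.036·RH+0.049·T) = 1.46 μm/a
  r_corr = 0.8147 + 1.46 = 2.274 μm/a
  mass loss = 2.274 μm/a × 8.96 g/cm³ = 20.38 g·m⁻²·a⁻¹
zinc: temperature factor f = -0.071·(13.0) = -0.9230
  SO₂ term: 0.0129·9.6^0.44·exp(0.046·93-0.9230) = 0.9996
  Sd branch = 0.0175·Sd^0.57·e^(0.008·RH+0.085·T) = 0.7223 μm/a
  r_corr = 0.9996 + 0.7223 = 1.722 μm/a
  mass loss = 1.722 μm/a × 7.14 g/cm³ = 12.3 g·m⁻²·a⁻¹
Ordering by g·m⁻²·a⁻¹: copper (20.4) > zinc (12.3)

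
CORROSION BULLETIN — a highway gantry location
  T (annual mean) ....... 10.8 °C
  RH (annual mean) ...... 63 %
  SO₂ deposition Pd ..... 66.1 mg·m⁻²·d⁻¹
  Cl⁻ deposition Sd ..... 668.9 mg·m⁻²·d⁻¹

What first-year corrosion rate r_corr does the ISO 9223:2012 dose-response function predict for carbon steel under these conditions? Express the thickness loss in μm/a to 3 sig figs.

r_corr = 124 μm/a

carbon steel: temperature factor f = -0.054·(0.8) = -0.0432
  sulphur-dioxide contribution → 52.84 μm/a
  chloride contribution → 70.93 μm/a
  total first-year rate 123.8 μm/a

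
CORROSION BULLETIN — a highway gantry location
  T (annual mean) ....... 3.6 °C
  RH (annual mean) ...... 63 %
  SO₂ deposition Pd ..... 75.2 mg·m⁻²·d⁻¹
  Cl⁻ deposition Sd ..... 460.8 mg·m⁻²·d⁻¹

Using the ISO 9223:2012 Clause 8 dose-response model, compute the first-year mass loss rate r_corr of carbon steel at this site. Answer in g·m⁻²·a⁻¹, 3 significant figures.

carbon steel: T≤10 °C ⇒ hinge +0.150·(3.6−10) = -0.9600
  sulphur-dioxide contribution → 22.59 μm/a
  chloride contribution → 42.21 μm/a
  total first-year rate 64.8 μm/a
Convert to mass loss: 64.8 μm/a × 7.85 g/cm³ = 508.7 g·m⁻²·a⁻¹

r_corr = 509 g·m⁻²·a⁻¹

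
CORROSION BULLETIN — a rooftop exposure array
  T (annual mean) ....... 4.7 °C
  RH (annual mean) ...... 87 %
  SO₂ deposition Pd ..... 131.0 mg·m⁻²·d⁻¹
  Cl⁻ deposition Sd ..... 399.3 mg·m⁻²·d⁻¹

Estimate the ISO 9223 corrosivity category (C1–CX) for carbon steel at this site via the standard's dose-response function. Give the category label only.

carbon steel: f(T) = +0.150·(T−10) [T≤10 °C] = -0.7950
  SO₂ term: 1.77·131.0^0.52·exp(0.02·87-0.7950) = 57.46
  Sd branch = 0.102·Sd^0.62·e^(0.033·RH+0.04·T) = 89.11 μm/a
  r_corr = 57.46 + 89.11 = 146.6 μm/a
ISO 9223 Table 2 (carbon steel): 80 < 147 ≤ 200 μm/a ⇒ C5

C5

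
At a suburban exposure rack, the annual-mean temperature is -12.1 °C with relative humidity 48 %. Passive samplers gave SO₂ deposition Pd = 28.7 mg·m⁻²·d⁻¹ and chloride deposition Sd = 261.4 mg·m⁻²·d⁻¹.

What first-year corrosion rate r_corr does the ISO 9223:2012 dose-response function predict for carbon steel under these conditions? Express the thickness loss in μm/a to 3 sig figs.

r_corr = 10.6 μm/a

carbon steel: temperature factor f = +0.150·(-22.1) = -3.3150
  Pd branch = 1.77·Pd^0.52·e^(0.02·RH+f) = 0.9623 μm/a
  Cl⁻ term: 0.102·261.4^0.62·exp(0.033·48+0.04·-12.1) = 9.662
  sum: 0.9623 + 9.662 → r_corr = 10.62 μm/a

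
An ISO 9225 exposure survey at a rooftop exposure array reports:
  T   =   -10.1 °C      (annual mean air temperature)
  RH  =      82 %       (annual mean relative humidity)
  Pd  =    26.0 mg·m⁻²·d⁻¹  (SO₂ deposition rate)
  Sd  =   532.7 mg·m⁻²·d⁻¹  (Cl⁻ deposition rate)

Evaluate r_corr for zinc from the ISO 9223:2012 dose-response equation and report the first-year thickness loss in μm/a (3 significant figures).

zinc: f(T) = +0.038·(T−10) [T≤10 °C] = -0.7638
  sulphur-dioxide contribution → 1.096 μm/a
  chloride contribution → 0.5119 μm/a
  total first-year rate 1.607 μm/a

r_corr = 1.61 μm/a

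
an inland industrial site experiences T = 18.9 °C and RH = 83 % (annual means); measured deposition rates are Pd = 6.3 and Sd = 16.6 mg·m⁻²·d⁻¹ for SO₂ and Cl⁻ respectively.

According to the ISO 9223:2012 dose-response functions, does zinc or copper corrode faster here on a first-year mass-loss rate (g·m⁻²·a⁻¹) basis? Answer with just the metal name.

copper

zinc: T>10 °C ⇒ hinge -0.071·(18.9−10) = -0.6319
  sulphur-dioxide contribution → 0.7015 μm/a
  chloride contribution → 0.8406 μm/a
  ⇒ r_corr(zinc) = 1.542 μm/a
  mass loss = 1.542 μm/a × 7.14 g/cm³ = 11.01 g·m⁻²·a⁻¹
copper: T>10 °C ⇒ hinge -0.080·(18.9−10) = -0.7120
  sulphur-dioxide contribution → 0.5619 μm/a
  chloride contribution → 1.097 μm/a
  total first-year rate 1.658 μm/a
  mass loss = 1.658 μm/a × 8.96 g/cm³ = 14.86 g·m⁻²·a⁻¹
Ordering by g·m⁻²·a⁻¹: copper (14.9) > zinc (11)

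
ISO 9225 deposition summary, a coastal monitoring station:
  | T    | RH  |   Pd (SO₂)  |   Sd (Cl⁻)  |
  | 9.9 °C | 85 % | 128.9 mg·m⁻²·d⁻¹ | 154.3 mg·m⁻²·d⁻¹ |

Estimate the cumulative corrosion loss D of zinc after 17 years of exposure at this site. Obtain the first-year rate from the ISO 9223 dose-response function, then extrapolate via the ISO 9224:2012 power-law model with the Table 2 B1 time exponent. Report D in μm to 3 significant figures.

zinc: f(T) = +0.038·(T−10) [T≤10 °C] = -0.0038
  Pd branch = 0.0129·Pd^0.44·e^(0.046·RH+f) = 5.439 μm/a
  Sd branch = 0.0175·Sd^0.57·e^(0.008·RH+0.085·T) = 1.416 μm/a
  sum: 5.439 + 1.416 → r_corr = 6.856 μm/a
ISO 9224: D(t) = r_corr · t^b with b = 0.813 (zinc, B1)
  D(17) = 6.856 × 17^0.813 = 6.856 × 10.01 = 68.61 μm

D(17) = 68.6 μm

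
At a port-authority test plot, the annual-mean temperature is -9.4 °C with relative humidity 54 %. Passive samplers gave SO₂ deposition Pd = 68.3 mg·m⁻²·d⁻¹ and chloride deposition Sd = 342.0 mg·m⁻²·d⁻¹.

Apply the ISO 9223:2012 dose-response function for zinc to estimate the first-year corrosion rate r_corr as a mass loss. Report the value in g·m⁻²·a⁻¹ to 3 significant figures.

zinc: f(T) = +0.038·(T−10) [T≤10 °C] = -0.7372
  SO₂ term: 0.0129·68.3^0.44·exp(0.046·54-0.7372) = 0.4746
  Sd branch = 0.0175·Sd^0.57·e^(0.008·RH+0.085·T) = 0.3373 μm/a
  r_corr = 0.4746 + 0.3373 = 0.812 μm/a
Convert to mass loss: 0.812 μm/a × 7.14 g/cm³ = 5.797 g·m⁻²·a⁻¹

r_corr = 5.80 g·m⁻²·a⁻¹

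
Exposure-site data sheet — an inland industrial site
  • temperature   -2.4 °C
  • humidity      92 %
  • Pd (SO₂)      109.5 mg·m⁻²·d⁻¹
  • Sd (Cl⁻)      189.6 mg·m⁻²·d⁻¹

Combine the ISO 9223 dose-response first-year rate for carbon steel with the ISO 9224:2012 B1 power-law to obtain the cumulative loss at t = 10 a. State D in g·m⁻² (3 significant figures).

carbon steel: T≤10 °C ⇒ hinge +0.150·(-2.4−10) = -1.8600
  SO₂ term: 1.77·109.5^0.52·exp(0.02·92-1.8600) = 19.94
  Cl⁻ term: 0.102·189.6^0.62·exp(0.033·92+0.04·-2.4) = 49.85
  sum: 19.94 + 49.85 → r_corr = 69.8 μm/a
Power-law: D(10) = r_corr · 10^0.523
  D(10) = 69.8 × 10^0.523 = 69.8 × 3.334 = 232.7 μm
  Mass loss = 232.7 μm × 7.85 g/cm³ = 1827 g·m⁻²

D(10) = 1.83e+03 g·m⁻²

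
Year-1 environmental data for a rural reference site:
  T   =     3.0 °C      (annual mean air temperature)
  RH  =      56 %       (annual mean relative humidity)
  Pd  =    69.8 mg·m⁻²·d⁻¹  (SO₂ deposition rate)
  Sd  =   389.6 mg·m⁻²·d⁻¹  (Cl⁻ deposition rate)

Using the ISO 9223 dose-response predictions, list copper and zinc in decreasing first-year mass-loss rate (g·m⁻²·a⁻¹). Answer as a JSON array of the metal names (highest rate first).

["zinc", "copper"]

copper: temperature factor f = +0.126·(-7.0) = -0.8820
  sulphur-dioxide contribution → 0.1801 μm/a
  chloride contribution → 0.4462 μm/a
  total first-year rate 0.6264 μm/a
  mass loss = 0.6264 μm/a × 8.96 g/cm³ = 5.612 g·m⁻²·a⁻¹
zinc: temperature factor f = +0.038·(-7.0) = -0.2660
  sulphur-dioxide contribution → 0.8416 μm/a
  chloride contribution → 1.059 μm/a
  ⇒ r_corr(zinc) = 1.901 μm/a
  mass loss = 1.901 μm/a × 7.14 g/cm³ = 13.57 g·m⁻²·a⁻¹
Ordering by g·m⁻²·a⁻¹: zinc (13.6) > copper (5.61)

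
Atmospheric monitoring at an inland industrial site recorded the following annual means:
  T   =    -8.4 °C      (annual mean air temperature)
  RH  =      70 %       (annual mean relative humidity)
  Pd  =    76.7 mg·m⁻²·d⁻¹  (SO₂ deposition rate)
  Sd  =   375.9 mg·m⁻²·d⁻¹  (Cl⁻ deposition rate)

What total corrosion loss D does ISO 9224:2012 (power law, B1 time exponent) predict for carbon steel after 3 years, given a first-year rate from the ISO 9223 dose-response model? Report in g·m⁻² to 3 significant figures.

D(3) = 465 g·m⁻²

carbon steel: f(T) = +0.150·(T−10) [T≤10 °C] = -2.7600
  sulphur-dioxide contribution → 4.339 μm/a
  chloride contribution → 29 μm/a
  total first-year rate 33.34 μm/a
ISO 9224: D(t) = r_corr · t^b with b = 0.523 (carbon steel, B1)
  D(3) = 33.34 × 3^0.523 = 33.34 × 1.776 = 59.23 μm
  Mass loss = 59.23 μm × 7.85 g/cm³ = 464.9 g·m⁻²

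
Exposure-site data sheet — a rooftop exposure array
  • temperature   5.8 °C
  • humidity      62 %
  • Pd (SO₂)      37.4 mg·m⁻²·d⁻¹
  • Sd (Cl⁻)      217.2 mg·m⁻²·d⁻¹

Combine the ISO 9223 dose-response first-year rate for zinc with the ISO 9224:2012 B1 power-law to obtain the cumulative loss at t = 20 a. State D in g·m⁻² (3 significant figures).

D(20) = 159 g·m⁻²

zinc: temperature factor f = +0.038·(-4.2) = -0.1596
  SO₂ term: 0.0129·37.4^0.44·exp(0.046·62-0.1596) = 0.9374
  Sd branch = 0.0175·Sd^0.57·e^(0.008·RH+0.085·T) = 1.011 μm/a
  r_corr = 0.9374 + 1.011 = 1.948 μm/a
Power-law: D(20) = r_corr · 20^0.813
  D(20) = 1.948 × 20^0.813 = 1.948 × 11.42 = 22.25 μm
  Mass loss = 22.25 μm × 7.14 g/cm³ = 158.9 g·m⁻²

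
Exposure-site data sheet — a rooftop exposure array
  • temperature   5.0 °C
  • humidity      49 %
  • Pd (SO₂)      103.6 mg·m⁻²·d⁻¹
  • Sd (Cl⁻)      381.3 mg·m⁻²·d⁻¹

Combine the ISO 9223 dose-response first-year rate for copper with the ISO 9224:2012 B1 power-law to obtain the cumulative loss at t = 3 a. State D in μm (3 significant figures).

copper: f(T) = +0.126·(T−10) [T≤10 °C] = -0.6300
  Pd branch = 0.0053·Pd^0.26·e^(0.059·RH+f) = 0.1699 μm/a
  Sd branch = 0.01025·Sd^0.27·e^(0.036·RH+0.049·T) = 0.3803 μm/a
  r_corr = 0.1699 + 0.3803 = 0.5502 μm/a
Power-law: D(3) = r_corr · 3^0.667
  D(3) = 0.5502 × 3^0.667 = 0.5502 × 2.081 = 1.145 μm

D(3) = 1.14 μm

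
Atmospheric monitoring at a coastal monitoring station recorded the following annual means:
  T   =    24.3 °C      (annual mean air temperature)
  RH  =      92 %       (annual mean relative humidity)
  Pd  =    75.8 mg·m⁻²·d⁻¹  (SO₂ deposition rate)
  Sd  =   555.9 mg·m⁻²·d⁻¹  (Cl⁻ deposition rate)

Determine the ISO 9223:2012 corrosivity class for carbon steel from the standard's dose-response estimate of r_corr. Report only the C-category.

CX

carbon steel: T>10 °C ⇒ hinge -0.054·(24.3−10) = -0.7722
  sulphur-dioxide contribution → 48.88 μm/a
  chloride contribution → 282.6 μm/a
  ⇒ r_corr(carbon steel) = 331.5 μm/a
ISO 9223 Table 2 (carbon steel): 200 < 331 ≤ 700 μm/a ⇒ CX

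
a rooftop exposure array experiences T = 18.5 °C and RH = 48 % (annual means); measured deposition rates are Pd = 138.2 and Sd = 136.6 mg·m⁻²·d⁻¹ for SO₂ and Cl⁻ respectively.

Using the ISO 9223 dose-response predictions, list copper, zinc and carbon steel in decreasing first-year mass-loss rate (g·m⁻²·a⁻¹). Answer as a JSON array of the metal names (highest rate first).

copper: temperature factor f = -0.080·(8.5) = -0.6800
  sulphur-dioxide contribution → 0.1642 μm/a
  chloride contribution → 0.5388 μm/a
  ⇒ r_corr(copper) = 0.703 μm/a
  mass loss = 0.703 μm/a × 8.96 g/cm³ = 6.299 g·m⁻²·a⁻¹
zinc: f(T) = -0.071·(T−10) [T>10 °C] = -0.6035
  sulphur-dioxide contribution → 0.5614 μm/a
  chloride contribution → 2.041 μm/a
  ⇒ r_corr(zinc) = 2.603 μm/a
  mass loss = 2.603 μm/a × 7.14 g/cm³ = 18.58 g·m⁻²·a⁻¹
carbon steel: temperature factor f = -0.054·(8.5) = -0.4590
  sulphur-dioxide contribution → 37.9 μm/a
  chloride contribution → 21.97 μm/a
  total first-year rate 59.87 μm/a
  mass loss = 59.87 μm/a × 7.85 g/cm³ = 470 g·m⁻²·a⁻¹
Ordering by g·m⁻²·a⁻¹: carbon steel (470) > zinc (18.6) > copper (6.3)

["carbon steel", "zinc", "copper"]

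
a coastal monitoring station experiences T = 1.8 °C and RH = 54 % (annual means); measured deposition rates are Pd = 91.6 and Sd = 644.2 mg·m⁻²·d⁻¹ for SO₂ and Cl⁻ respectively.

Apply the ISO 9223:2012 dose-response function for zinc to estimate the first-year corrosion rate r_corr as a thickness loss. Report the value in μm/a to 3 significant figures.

zinc: temperature factor f = +0.038·(-8.2) = -0.3116
  sulphur-dioxide contribution → 0.8266 μm/a
  chloride contribution → 1.254 μm/a
  ⇒ r_corr(zinc) = 2.08 μm/a

r_corr = 2.08 μm/a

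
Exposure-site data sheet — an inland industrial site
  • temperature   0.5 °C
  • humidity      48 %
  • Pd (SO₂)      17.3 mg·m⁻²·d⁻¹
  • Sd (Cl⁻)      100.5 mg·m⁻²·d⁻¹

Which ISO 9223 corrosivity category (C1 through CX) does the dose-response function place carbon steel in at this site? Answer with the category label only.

carbon steel: temperature factor f = +0.150·(-9.5) = -1.4250
  sulphur-dioxide contribution → 4.896 μm/a
  chloride contribution → 8.842 μm/a
  total first-year rate 13.74 μm/a
13.7 μm/a falls in (1.3, 25] for carbon steel → category C2

C2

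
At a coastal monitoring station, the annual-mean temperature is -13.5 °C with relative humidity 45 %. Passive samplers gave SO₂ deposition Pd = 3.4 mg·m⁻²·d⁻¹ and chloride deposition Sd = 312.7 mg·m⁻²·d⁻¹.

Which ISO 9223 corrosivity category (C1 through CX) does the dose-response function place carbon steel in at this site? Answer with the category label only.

carbon steel: f(T) = +0.150·(T−10) [T≤10 °C] = -3.5250
  sulphur-dioxide contribution → 0.2423 μm/a
  chloride contribution → 9.247 μm/a
  ⇒ r_corr(carbon steel) = 9.489 μm/a
9.49 μm/a falls in (1.3, 25] for carbon steel → category C2

C2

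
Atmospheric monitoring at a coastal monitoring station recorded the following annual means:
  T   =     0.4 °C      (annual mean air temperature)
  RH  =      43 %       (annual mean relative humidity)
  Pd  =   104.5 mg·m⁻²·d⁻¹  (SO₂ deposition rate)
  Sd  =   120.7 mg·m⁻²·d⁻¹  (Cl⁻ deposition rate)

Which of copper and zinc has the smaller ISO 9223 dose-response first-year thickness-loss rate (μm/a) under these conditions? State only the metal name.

copper: T≤10 °C ⇒ hinge +0.126·(0.4−10) = -1.2096
  Pd branch = 0.0053·Pd^0.26·e^(0.059·RH+f) = 0.06695 μm/a
  Sd branch = 0.01025·Sd^0.27·e^(0.036·RH+0.049·T) = 0.1793 μm/a
  sum: 0.06695 + 0.1793 → r_corr = 0.2462 μm/a
zinc: f(T) = +0.038·(T−10) [T≤10 °C] = -0.3648
  SO₂ term: 0.0129·104.5^0.44·exp(0.046·43-0.3648) = 0.5007
  Cl⁻ term: 0.0175·120.7^0.57·exp(0.008·43+0.085·0.4) = 0.3924
  sum: 0.5007 + 0.3924 → r_corr = 0.8932 μm/a
Ordering by μm/a: zinc (0.893) > copper (0.246)

copper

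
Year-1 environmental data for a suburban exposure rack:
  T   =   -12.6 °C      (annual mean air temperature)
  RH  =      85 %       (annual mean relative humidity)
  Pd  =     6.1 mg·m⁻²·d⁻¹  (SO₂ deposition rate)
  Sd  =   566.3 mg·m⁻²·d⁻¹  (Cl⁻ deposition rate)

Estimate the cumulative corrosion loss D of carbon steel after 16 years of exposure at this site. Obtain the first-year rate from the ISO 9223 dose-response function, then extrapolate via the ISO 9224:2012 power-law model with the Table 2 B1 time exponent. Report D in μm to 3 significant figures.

D(16) = 225 μm

carbon steel: temperature factor f = +0.150·(-22.6) = -3.3900
  SO₂ term: 1.77·6.1^0.52·exp(0.02·85-3.3900) = 0.8363
  Sd branch = 0.102·Sd^0.62·e^(0.033·RH+0.04·T) = 51.86 μm/a
  sum: 0.8363 + 51.86 → r_corr = 52.69 μm/a
ISO 9224: D(t) = r_corr · t^b with b = 0.523 (carbon steel, B1)
  D(16) = 52.69 × 16^0.523 = 52.69 × 4.263 = 224.6 μm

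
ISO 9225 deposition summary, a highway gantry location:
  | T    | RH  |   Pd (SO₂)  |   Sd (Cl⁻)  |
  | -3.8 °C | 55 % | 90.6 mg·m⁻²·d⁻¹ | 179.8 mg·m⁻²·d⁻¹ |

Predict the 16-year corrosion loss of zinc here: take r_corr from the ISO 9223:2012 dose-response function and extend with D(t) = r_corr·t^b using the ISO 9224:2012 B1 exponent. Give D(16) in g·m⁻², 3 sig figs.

zinc: temperature factor f = +0.038·(-13.8) = -0.5244
  SO₂ term: 0.0129·90.6^0.44·exp(0.046·55-0.5244) = 0.6962
  Cl⁻ term: 0.0175·179.8^0.57·exp(0.008·55+0.085·-3.8) = 0.3794
  sum: 0.6962 + 0.3794 → r_corr = 1.076 μm/a
ISO 9224: D(t) = r_corr · t^b with b = 0.813 (zinc, B1)
  D(16) = 1.076 × 16^0.813 = 1.076 × 9.527 = 10.25 μm
  Mass loss = 10.25 μm × 7.14 g/cm³ = 73.16 g·m⁻²

D(16) = 73.2 g·m⁻²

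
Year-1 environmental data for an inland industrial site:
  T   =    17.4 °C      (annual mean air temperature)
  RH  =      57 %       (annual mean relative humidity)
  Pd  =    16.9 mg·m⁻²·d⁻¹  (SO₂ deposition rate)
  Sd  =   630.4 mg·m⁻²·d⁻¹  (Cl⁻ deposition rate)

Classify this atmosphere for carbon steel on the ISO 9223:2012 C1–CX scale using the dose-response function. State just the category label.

carbon steel: T>10 °C ⇒ hinge -0.054·(17.4−10) = -0.3996
  Pd branch = 1.77·Pd^0.52·e^(0.02·RH+f) = 16.14 μm/a
  Cl⁻ term: 0.102·630.4^0.62·exp(0.033·57+0.04·17.4) = 73.04
  sum: 16.14 + 73.04 → r_corr = 89.18 μm/a
Category bounds: 80…200 μm/a bracket r_corr ⇒ C5

C5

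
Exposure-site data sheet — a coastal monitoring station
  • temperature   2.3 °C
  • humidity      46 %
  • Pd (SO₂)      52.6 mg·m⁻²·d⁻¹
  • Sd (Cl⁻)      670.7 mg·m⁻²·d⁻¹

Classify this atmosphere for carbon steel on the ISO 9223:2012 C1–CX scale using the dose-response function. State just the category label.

C3

carbon steel: temperature factor f = +0.150·(-7.7) = -1.1550
  sulphur-dioxide contribution → 10.99 μm/a
  chloride contribution → 28.86 μm/a
  ⇒ r_corr(carbon steel) = 39.84 μm/a
ISO 9223 Table 2 (carbon steel): 25 < 39.8 ≤ 50 μm/a ⇒ C3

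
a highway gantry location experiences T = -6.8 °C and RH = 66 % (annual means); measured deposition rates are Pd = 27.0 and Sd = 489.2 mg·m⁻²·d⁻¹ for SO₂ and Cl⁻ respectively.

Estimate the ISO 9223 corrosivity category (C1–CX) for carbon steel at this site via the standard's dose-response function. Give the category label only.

carbon steel: T≤10 °C ⇒ hinge +0.150·(-6.8−10) = -2.5200
  sulphur-dioxide contribution → 2.959 μm/a
  chloride contribution → 31.9 μm/a
  ⇒ r_corr(carbon steel) = 34.86 μm/a
Category bounds: 25…50 μm/a bracket r_corr ⇒ C3

C3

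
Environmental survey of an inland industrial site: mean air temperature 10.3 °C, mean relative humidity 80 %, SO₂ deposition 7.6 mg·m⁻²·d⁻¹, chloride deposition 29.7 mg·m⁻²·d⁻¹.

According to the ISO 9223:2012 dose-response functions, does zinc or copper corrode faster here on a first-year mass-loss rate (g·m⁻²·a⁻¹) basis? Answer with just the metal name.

zinc: T>10 °C ⇒ hinge -0.071·(10.3−10) = -0.0213
  Pd branch = 0.0129·Pd^0.44·e^(0.046·RH+f) = 1.222 μm/a
  Sd branch = 0.0175·Sd^0.57·e^(0.008·RH+0.085·T) = 0.5504 μm/a
  r_corr = 1.222 + 0.5504 = 1.772 μm/a
  mass loss = 1.772 μm/a × 7.14 g/cm³ = 12.66 g·m⁻²·a⁻¹
copper: temperature factor f = -0.080·(0.3) = -0.0240
  Pd branch = 0.0053·Pd^0.26·e^(0.059·RH+f) = 0.9834 μm/a
  Sd branch = 0.01025·Sd^0.27·e^(0.036·RH+0.049·T) = 0.7557 μm/a
  sum: 0.9834 + 0.7557 → r_corr = 1.739 μm/a
  mass loss = 1.739 μm/a × 8.96 g/cm³ = 15.58 g·m⁻²·a⁻¹
Ordering by g·m⁻²·a⁻¹: copper (15.6) > zinc (12.7)

copper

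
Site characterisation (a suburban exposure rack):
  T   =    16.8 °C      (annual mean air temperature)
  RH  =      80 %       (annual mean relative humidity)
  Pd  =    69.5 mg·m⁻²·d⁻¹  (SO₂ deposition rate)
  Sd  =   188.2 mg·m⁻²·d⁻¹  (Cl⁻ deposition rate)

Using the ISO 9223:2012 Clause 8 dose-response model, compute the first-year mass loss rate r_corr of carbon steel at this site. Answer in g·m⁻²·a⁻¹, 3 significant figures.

carbon steel: T>10 °C ⇒ hinge -0.054·(16.8−10) = -0.3672
  sulphur-dioxide contribution → 55.11 μm/a
  chloride contribution → 71.99 μm/a
  ⇒ r_corr(carbon steel) = 127.1 μm/a
Convert to mass loss: 127.1 μm/a × 7.85 g/cm³ = 997.7 g·m⁻²·a⁻¹

r_corr = 998 g·m⁻²·a⁻¹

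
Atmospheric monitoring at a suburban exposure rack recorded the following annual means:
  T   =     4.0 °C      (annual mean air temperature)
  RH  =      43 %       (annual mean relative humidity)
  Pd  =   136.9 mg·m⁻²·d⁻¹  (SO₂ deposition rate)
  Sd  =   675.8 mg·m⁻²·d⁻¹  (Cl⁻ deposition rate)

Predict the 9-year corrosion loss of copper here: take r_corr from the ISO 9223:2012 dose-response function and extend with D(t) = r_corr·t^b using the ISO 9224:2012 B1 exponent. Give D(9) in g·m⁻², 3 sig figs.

D(9) = 17.6 g·m⁻²

copper: f(T) = +0.126·(T−10) [T≤10 °C] = -0.7560
  Pd branch = 0.0053·Pd^0.26·e^(0.059·RH+f) = 0.113 μm/a
  Sd branch = 0.01025·Sd^0.27·e^(0.036·RH+0.049·T) = 0.3406 μm/a
  sum: 0.113 + 0.3406 → r_corr = 0.4536 μm/a
ISO 9224: D(t) = r_corr · t^b with b = 0.667 (copper, B1)
  D(9) = 0.4536 × 9^0.667 = 0.4536 × 4.33 = 1.964 μm
  Mass loss = 1.964 μm × 8.96 g/cm³ = 17.6 g·m⁻²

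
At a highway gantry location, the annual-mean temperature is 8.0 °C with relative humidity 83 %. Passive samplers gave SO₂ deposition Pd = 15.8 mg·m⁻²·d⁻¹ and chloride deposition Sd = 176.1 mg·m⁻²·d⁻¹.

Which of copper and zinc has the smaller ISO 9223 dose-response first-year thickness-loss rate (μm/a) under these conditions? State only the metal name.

copper

copper: temperature factor f = +0.126·(-2.0) = -0.2520
  SO₂ term: 0.0053·15.8^0.26·exp(0.059·83-0.2520) = 1.13
  Sd branch = 0.01025·Sd^0.27·e^(0.036·RH+0.049·T) = 1.216 μm/a
  sum: 1.13 + 1.216 → r_corr = 2.347 μm/a
zinc: T≤10 °C ⇒ hinge +0.038·(8.0−10) = -0.0760
  Pd branch = 0.0129·Pd^0.44·e^(0.046·RH+f) = 1.833 μm/a
  Cl⁻ term: 0.0175·176.1^0.57·exp(0.008·83+0.085·8.0) = 1.279
  sum: 1.833 + 1.279 → r_corr = 3.112 μm/a
Ordering by μm/a: zinc (3.11) > copper (2.35)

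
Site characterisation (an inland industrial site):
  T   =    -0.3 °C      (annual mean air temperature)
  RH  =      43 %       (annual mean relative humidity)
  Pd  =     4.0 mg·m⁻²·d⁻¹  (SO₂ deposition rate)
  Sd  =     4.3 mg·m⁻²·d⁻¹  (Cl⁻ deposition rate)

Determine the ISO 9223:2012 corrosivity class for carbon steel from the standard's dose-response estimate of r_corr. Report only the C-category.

C2

carbon steel: T≤10 °C ⇒ hinge +0.150·(-0.3−10) = -1.5450
  Pd branch = 1.77·Pd^0.52·e^(0.02·RH+f) = 1.835 μm/a
  Cl⁻ term: 0.102·4.3^0.62·exp(0.033·43+0.04·-0.3) = 1.029
  r_corr = 1.835 + 1.029 = 2.864 μm/a
Category bounds: 1.3…25 μm/a bracket r_corr ⇒ C2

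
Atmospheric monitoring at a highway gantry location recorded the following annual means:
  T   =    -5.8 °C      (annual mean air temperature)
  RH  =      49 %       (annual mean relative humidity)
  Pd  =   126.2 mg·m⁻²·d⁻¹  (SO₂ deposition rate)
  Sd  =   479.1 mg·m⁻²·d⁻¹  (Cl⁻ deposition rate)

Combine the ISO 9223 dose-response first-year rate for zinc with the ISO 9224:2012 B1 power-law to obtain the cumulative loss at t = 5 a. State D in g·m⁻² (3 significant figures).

zinc: temperature factor f = +0.038·(-15.8) = -0.6004
  Pd branch = 0.0129·Pd^0.44·e^(0.046·RH+f) = 0.5665 μm/a
  Cl⁻ term: 0.0175·479.1^0.57·exp(0.008·49+0.085·-5.8) = 0.5334
  r_corr = 0.5665 + 0.5334 = 1.1 μm/a
Long-term exponent b (ISO 9224 Table 2, B1) = 0.813
  D(5) = 1.1 × 5^0.813 = 1.1 × 3.701 = 4.07 μm
  Mass loss = 4.07 μm × 7.14 g/cm³ = 29.06 g·m⁻²

D(5) = 29.1 g·m⁻²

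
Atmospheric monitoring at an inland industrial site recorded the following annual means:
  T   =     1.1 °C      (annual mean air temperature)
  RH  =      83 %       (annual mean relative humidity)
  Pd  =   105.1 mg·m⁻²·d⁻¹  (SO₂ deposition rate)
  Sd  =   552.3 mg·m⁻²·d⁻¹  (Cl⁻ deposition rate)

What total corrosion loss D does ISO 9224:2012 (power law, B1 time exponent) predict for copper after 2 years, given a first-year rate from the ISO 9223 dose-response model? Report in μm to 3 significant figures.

D(2) = 3.11 μm

copper: T≤10 °C ⇒ hinge +0.126·(1.1−10) = -1.1214
  SO₂ term: 0.0053·105.1^0.26·exp(0.059·83-1.1214) = 0.7756
  Cl⁻ term: 0.01025·552.3^0.27·exp(0.036·83+0.049·1.1) = 1.181
  sum: 0.7756 + 1.181 → r_corr = 1.956 μm/a
Long-term exponent b (ISO 9224 Table 2, B1) = 0.667
  D(2) = 1.956 × 2^0.667 = 1.956 × 1.588 = 3.106 μm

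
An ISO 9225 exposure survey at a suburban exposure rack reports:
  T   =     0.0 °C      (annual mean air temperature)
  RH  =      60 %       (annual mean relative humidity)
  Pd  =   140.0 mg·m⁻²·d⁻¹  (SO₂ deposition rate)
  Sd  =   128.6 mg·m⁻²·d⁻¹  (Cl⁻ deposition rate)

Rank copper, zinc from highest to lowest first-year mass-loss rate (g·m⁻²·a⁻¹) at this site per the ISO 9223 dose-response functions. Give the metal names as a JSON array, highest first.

["zinc", "copper"]

copper: f(T) = +0.126·(T−10) [T≤10 °C] = -1.2600
  SO₂ term: 0.0053·140.0^0.26·exp(0.059·60-1.2600) = 0.1873
  Sd branch = 0.01025·Sd^0.27·e^(0.036·RH+0.049·T) = 0.3298 μm/a
  sum: 0.1873 + 0.3298 → r_corr = 0.5171 μm/a
  mass loss = 0.5171 μm/a × 8.96 g/cm³ = 4.633 g·m⁻²·a⁻¹
zinc: f(T) = +0.038·(T−10) [T≤10 °C] = -0.3800
  SO₂ term: 0.0129·140.0^0.44·exp(0.046·60-0.3800) = 1.226
  Cl⁻ term: 0.0175·128.6^0.57·exp(0.008·60+0.085·0.0) = 0.4506
  sum: 1.226 + 0.4506 → r_corr = 1.677 μm/a
  mass loss = 1.677 μm/a × 7.14 g/cm³ = 11.97 g·m⁻²·a⁻¹
Ordering by g·m⁻²·a⁻¹: zinc (12) > copper (4.63)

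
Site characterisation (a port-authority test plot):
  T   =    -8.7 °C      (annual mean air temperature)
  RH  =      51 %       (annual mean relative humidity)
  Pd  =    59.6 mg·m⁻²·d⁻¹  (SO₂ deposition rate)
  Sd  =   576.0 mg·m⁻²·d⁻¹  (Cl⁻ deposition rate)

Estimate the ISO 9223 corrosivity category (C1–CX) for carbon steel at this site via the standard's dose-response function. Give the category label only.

C2

carbon steel: f(T) = +0.150·(T−10) [T≤10 °C] = -2.8050
  Pd branch = 1.77·Pd^0.52·e^(0.02·RH+f) = 2.488 μm/a
  Cl⁻ term: 0.102·576.0^0.62·exp(0.033·51+0.04·-8.7) = 19.95
  r_corr = 2.488 + 19.95 = 22.43 μm/a
ISO 9223 Table 2 (carbon steel): 1.3 < 22.4 ≤ 25 μm/a ⇒ C2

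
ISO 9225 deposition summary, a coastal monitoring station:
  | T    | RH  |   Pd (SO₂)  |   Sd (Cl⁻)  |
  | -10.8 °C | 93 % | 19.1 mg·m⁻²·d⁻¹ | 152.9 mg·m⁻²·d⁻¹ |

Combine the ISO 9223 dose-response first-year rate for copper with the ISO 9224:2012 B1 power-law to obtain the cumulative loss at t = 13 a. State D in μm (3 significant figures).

D(13) = 4.81 μm

copper: temperature factor f = +0.126·(-20.8) = -2.6208
  SO₂ term: 0.0053·19.1^0.26·exp(0.059·93-2.6208) = 0.2005
  Sd branch = 0.01025·Sd^0.27·e^(0.036·RH+0.049·T) = 0.6679 μm/a
  sum: 0.2005 + 0.6679 → r_corr = 0.8684 μm/a
ISO 9224: D(t) = r_corr · t^b with b = 0.667 (copper, B1)
  D(13) = 0.8684 × 13^0.667 = 0.8684 × 5.534 = 4.805 μm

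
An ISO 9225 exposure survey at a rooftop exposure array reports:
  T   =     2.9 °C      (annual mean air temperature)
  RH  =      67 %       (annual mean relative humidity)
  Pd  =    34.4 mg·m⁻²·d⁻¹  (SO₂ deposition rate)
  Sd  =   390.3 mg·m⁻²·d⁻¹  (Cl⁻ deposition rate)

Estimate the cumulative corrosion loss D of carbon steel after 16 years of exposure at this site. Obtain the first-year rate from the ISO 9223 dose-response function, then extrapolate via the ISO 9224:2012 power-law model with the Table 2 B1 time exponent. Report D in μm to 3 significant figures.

carbon steel: T≤10 °C ⇒ hinge +0.150·(2.9−10) = -1.0650
  sulphur-dioxide contribution → 14.67 μm/a
  chloride contribution → 42.25 μm/a
  total first-year rate 56.92 μm/a
Power-law: D(16) = r_corr · 16^0.523
  D(16) = 56.92 × 16^0.523 = 56.92 × 4.263 = 242.7 μm

D(16) = 243 μm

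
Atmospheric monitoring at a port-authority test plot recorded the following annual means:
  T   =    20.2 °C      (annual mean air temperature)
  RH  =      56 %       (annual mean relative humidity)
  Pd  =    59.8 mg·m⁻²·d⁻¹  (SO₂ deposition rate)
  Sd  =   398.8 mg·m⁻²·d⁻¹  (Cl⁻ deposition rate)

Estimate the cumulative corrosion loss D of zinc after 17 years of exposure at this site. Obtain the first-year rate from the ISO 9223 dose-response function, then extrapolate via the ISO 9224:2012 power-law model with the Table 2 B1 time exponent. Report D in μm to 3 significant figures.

zinc: T>10 °C ⇒ hinge -0.071·(20.2−10) = -0.7242
  SO₂ term: 0.0129·59.8^0.44·exp(0.046·56-0.7242) = 0.4972
  Cl⁻ term: 0.0175·398.8^0.57·exp(0.008·56+0.085·20.2) = 4.631
  r_corr = 0.4972 + 4.631 = 5.129 μm/a
Power-law: D(17) = r_corr · 17^0.813
  D(17) = 5.129 × 17^0.813 = 5.129 × 10.01 = 51.33 μm

D(17) = 51.3 μm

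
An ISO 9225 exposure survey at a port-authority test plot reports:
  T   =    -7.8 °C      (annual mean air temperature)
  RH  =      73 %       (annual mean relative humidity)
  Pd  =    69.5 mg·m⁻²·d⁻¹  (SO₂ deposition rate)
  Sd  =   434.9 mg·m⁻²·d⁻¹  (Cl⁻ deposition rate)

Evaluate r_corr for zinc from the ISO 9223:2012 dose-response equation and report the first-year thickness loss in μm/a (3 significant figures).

r_corr = 1.73 μm/a

zinc: T≤10 °C ⇒ hinge +0.038·(-7.8−10) = -0.6764
  Pd branch = 0.0129·Pd^0.44·e^(0.046·RH+f) = 1.218 μm/a
  Sd branch = 0.0175·Sd^0.57·e^(0.008·RH+0.085·T) = 0.516 μm/a
  sum: 1.218 + 0.516 → r_corr = 1.734 μm/a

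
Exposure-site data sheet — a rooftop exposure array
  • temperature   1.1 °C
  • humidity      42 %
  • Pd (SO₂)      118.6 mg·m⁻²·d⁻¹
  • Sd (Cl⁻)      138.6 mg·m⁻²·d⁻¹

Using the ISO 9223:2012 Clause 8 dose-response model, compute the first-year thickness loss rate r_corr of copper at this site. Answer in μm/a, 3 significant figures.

r_corr = 0.257 μm/a

copper: T≤10 °C ⇒ hinge +0.126·(1.1−10) = -1.1214
  SO₂ term: 0.0053·118.6^0.26·exp(0.059·42-1.1214) = 0.07124
  Sd branch = 0.01025·Sd^0.27·e^(0.036·RH+0.049·T) = 0.1858 μm/a
  sum: 0.07124 + 0.1858 → r_corr = 0.257 μm/a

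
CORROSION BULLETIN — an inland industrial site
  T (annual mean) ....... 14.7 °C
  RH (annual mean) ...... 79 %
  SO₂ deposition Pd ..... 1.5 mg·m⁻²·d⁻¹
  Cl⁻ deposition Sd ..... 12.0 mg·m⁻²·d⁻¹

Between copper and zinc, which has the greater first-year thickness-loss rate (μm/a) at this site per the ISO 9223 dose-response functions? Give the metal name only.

copper: f(T) = -0.080·(T−10) [T>10 °C] = -0.3760
  SO₂ term: 0.0053·1.5^0.26·exp(0.059·79-0.3760) = 0.4276
  Sd branch = 0.01025·Sd^0.27·e^(0.036·RH+0.049·T) = 0.708 μm/a
  r_corr = 0.4276 + 0.708 = 1.136 μm/a
zinc: T>10 °C ⇒ hinge -0.071·(14.7−10) = -0.3337
  Pd branch = 0.0129·Pd^0.44·e^(0.046·RH+f) = 0.4182 μm/a
  Cl⁻ term: 0.0175·12.0^0.57·exp(0.008·79+0.085·14.7) = 0.4735
  sum: 0.4182 + 0.4735 → r_corr = 0.8917 μm/a
Ordering by μm/a: copper (1.14) > zinc (0.892)

copper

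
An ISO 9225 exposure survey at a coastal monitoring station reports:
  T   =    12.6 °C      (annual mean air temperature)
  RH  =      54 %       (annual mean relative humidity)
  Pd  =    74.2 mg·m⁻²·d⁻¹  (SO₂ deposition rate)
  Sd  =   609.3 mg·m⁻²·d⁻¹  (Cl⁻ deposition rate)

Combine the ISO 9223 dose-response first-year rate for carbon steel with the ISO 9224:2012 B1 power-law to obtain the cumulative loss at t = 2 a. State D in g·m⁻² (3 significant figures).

D(2) = 1.08e+03 g·m⁻²

carbon steel: f(T) = -0.054·(T−10) [T>10 °C] = -0.1404
  Pd branch = 1.77·Pd^0.52·e^(0.02·RH+f) = 42.53 μm/a
  Sd branch = 0.102·Sd^0.62·e^(0.033·RH+0.04·T) = 53.46 μm/a
  sum: 42.53 + 53.46 → r_corr = 95.98 μm/a
ISO 9224: D(t) = r_corr · t^b with b = 0.523 (carbon steel, B1)
  D(2) = 95.98 × 2^0.523 = 95.98 × 1.437 = 137.9 μm
  Mass loss = 137.9 μm × 7.85 g/cm³ = 1083 g·m⁻²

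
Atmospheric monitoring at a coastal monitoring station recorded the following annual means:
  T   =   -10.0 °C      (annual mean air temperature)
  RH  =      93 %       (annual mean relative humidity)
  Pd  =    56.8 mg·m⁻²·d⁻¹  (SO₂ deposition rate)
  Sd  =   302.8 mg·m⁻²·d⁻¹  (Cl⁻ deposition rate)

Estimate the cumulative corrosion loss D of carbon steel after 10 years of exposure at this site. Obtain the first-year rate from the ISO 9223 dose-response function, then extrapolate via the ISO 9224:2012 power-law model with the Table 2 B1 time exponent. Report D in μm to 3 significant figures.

D(10) = 185 μm

carbon steel: temperature factor f = +0.150·(-20.0) = -3.0000
  Pd branch = 1.77·Pd^0.52·e^(0.02·RH+f) = 4.625 μm/a
  Cl⁻ term: 0.102·302.8^0.62·exp(0.033·93+0.04·-10.0) = 50.82
  r_corr = 4.625 + 50.82 = 55.45 μm/a
ISO 9224: D(t) = r_corr · t^b with b = 0.523 (carbon steel, B1)
  D(10) = 55.45 × 10^0.523 = 55.45 × 3.334 = 184.9 μm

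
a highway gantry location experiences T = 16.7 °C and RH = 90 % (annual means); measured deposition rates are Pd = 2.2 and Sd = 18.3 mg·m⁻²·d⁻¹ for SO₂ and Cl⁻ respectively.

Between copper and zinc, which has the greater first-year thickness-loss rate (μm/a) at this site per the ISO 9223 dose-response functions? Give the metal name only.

copper: temperature factor f = -0.080·(6.7) = -0.5360
  Pd branch = 0.0053·Pd^0.26·e^(0.059·RH+f) = 0.7702 μm/a
  Sd branch = 0.01025·Sd^0.27·e^(0.036·RH+0.049·T) = 1.3 μm/a
  sum: 0.7702 + 1.3 → r_corr = 2.071 μm/a
zinc: f(T) = -0.071·(T−10) [T>10 °C] = -0.4757
  SO₂ term: 0.0129·2.2^0.44·exp(0.046·90-0.4757) = 0.7123
  Cl⁻ term: 0.0175·18.3^0.57·exp(0.008·90+0.085·16.7) = 0.7795
  sum: 0.7123 + 0.7795 → r_corr = 1.492 μm/a
Ordering by μm/a: copper (2.07) > zinc (1.49)

copper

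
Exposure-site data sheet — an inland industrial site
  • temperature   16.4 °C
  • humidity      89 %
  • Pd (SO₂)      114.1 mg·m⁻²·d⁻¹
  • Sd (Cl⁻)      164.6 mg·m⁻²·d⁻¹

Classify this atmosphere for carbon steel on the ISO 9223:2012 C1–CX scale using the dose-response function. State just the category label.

C5

carbon steel: f(T) = -0.054·(T−10) [T>10 °C] = -0.3456
  sulphur-dioxide contribution → 87.24 μm/a
  chloride contribution → 87.74 μm/a
  total first-year rate 175 μm/a
175 μm/a falls in (80, 200] for carbon steel → category C5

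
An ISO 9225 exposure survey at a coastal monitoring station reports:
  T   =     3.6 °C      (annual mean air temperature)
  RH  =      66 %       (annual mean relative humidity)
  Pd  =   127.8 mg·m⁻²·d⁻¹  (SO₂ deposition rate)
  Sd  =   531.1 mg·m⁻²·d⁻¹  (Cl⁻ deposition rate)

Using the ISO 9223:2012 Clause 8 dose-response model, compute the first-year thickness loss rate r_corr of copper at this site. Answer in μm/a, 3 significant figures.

r_corr = 1.13 μm/a

copper: f(T) = +0.126·(T−10) [T≤10 °C] = -0.8064
  sulphur-dioxide contribution → 0.4101 μm/a
  chloride contribution → 0.7162 μm/a
  ⇒ r_corr(copper) = 1.126 μm/a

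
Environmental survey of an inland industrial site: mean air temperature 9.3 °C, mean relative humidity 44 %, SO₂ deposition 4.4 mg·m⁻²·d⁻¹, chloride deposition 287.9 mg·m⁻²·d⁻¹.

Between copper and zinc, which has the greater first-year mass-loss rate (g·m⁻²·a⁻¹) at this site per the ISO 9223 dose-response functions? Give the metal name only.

zinc

copper: f(T) = +0.126·(T−10) [T≤10 °C] = -0.0882
  sulphur-dioxide contribution → 0.09565 μm/a
  chloride contribution → 0.3635 μm/a
  ⇒ r_corr(copper) = 0.4592 μm/a
  mass loss = 0.4592 μm/a × 8.96 g/cm³ = 4.114 g·m⁻²·a⁻¹
zinc: T≤10 °C ⇒ hinge +0.038·(9.3−10) = -0.0266
  sulphur-dioxide contribution → 0.1825 μm/a
  chloride contribution → 1.384 μm/a
  total first-year rate 1.566 μm/a
  mass loss = 1.566 μm/a × 7.14 g/cm³ = 11.18 g·m⁻²·a⁻¹
Ordering by g·m⁻²·a⁻¹: zinc (11.2) > copper (4.11)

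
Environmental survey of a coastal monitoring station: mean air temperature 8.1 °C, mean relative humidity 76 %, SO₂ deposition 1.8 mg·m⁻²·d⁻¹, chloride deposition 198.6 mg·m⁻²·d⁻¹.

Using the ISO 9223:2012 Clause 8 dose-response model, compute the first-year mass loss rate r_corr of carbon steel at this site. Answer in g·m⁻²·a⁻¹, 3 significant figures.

r_corr = 426 g·m⁻²·a⁻¹

carbon steel: T≤10 °C ⇒ hinge +0.150·(8.1−10) = -0.2850
  SO₂ term: 1.77·1.8^0.52·exp(0.02·76-0.2850) = 8.262
  Sd branch = 0.102·Sd^0.62·e^(0.033·RH+0.04·T) = 46.05 μm/a
  r_corr = 8.262 + 46.05 = 54.32 μm/a
Convert to mass loss: 54.32 μm/a × 7.85 g/cm³ = 426.4 g·m⁻²·a⁻¹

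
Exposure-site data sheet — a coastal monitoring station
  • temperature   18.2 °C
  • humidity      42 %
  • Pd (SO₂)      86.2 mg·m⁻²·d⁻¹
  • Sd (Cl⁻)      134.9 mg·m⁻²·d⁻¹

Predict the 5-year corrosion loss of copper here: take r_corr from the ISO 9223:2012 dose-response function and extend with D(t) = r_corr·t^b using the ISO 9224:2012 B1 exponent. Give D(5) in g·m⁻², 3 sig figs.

D(5) = 13.9 g·m⁻²

copper: temperature factor f = -0.080·(8.2) = -0.6560
  sulphur-dioxide contribution → 0.1044 μm/a
  chloride contribution → 0.4264 μm/a
  total first-year rate 0.5308 μm/a
ISO 9224: D(t) = r_corr · t^b with b = 0.667 (copper, B1)
  D(5) = 0.5308 × 5^0.667 = 0.5308 × 2.926 = 1.553 μm
  Mass loss = 1.553 μm × 8.96 g/cm³ = 13.91 g·m⁻²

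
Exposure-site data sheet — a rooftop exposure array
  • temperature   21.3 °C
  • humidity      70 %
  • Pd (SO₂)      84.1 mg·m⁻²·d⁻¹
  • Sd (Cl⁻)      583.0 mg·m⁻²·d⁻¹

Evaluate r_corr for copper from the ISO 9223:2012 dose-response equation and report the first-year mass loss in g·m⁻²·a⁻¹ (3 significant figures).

r_corr = 21.9 g·m⁻²·a⁻¹

copper: temperature factor f = -0.080·(11.3) = -0.9040
  SO₂ term: 0.0053·84.1^0.26·exp(0.059·70-0.9040) = 0.4224
  Sd branch = 0.01025·Sd^0.27·e^(0.036·RH+0.049·T) = 2.019 μm/a
  r_corr = 0.4224 + 2.019 = 2.441 μm/a
Convert to mass loss: 2.441 μm/a × 8.96 g/cm³ = 21.88 g·m⁻²·a⁻¹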